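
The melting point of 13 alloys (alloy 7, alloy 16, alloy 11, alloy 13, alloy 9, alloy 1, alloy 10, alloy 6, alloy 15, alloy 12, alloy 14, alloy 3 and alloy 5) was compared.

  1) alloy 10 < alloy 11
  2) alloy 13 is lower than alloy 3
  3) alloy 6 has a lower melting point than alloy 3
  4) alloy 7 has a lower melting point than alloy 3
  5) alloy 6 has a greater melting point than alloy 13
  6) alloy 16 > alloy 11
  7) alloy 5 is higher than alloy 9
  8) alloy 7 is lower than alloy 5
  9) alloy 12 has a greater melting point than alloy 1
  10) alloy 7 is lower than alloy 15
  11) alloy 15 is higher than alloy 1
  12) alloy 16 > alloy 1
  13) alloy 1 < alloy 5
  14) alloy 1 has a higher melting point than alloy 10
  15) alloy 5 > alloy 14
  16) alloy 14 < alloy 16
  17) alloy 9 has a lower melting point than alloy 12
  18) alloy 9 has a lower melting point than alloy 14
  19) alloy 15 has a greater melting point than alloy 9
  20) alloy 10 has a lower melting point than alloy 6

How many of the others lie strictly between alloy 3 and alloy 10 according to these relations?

Chaining upward from alloy 10 reaches: alloy 11, alloy 6, alloy 1, alloy 5, alloy 16, alloy 12, alloy 15.
Chaining downward from alloy 3 reaches: alloy 13, alloy 7, alloy 6.
Strictly between alloy 10 and alloy 3 are those in both lists: alloy 6 — 1 element.

1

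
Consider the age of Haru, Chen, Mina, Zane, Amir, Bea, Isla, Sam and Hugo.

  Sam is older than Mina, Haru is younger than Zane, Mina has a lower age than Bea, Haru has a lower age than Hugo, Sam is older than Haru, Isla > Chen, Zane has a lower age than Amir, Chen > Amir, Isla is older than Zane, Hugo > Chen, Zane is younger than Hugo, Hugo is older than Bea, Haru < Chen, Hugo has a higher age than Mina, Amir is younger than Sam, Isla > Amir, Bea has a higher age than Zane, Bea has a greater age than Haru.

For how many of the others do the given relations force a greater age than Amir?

4

The elements the relations force above Amir are Chen, Sam, Isla, Hugo — no chain reaches any other.
That is 4.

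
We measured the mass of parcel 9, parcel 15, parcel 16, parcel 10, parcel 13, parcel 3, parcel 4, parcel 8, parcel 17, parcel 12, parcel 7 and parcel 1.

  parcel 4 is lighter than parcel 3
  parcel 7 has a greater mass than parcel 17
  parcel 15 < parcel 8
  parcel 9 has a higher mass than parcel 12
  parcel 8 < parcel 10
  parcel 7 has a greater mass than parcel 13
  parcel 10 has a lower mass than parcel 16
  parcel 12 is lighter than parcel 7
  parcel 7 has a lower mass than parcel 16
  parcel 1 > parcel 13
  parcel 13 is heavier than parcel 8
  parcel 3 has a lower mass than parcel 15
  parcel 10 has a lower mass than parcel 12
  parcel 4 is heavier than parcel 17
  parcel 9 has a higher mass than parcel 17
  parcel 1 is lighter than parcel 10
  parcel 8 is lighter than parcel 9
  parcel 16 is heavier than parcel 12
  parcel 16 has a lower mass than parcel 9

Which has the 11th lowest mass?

The consecutive relations fix a unique order: parcel 17 < parcel 4 < parcel 3 < parcel 15 < parcel 8 < parcel 13 < parcel 1 < parcel 10 < parcel 12 < parcel 7 < parcel 16 < parcel 9.
Counting 11 from the smallest end gives parcel 16.

parcel 16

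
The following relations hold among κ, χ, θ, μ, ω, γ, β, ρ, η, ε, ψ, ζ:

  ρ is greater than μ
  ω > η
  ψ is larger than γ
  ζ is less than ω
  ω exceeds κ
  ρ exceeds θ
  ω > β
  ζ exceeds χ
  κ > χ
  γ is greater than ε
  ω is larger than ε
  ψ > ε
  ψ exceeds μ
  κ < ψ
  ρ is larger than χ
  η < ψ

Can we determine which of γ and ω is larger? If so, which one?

Following every chain through γ: above γ we get ψ; below γ we get ε.
ω is not reached, and no chain runs the other way from ω to γ.
So the given relations leave the order of γ and ω undetermined.

undetermined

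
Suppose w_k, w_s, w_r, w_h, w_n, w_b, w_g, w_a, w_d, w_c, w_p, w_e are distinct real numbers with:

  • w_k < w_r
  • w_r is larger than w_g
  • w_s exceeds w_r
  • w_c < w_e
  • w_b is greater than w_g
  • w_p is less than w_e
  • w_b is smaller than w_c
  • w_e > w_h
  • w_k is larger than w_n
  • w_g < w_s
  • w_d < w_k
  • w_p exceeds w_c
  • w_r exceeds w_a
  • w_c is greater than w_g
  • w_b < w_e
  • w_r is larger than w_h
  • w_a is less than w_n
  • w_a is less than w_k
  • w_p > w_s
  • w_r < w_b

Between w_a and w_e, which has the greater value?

w_e

w_a < w_n and w_n < w_k give w_a < w_k.
With w_k < w_r: w_a < w_n < w_k < w_r.
With w_r < w_s: w_a < w_n < w_k < w_r < w_s.
With w_s < w_p: w_a < w_n < w_k < w_r < w_s < w_p.
Then w_p < w_e extends the chain to w_e.
So w_a < w_e; w_e is the larger of the two.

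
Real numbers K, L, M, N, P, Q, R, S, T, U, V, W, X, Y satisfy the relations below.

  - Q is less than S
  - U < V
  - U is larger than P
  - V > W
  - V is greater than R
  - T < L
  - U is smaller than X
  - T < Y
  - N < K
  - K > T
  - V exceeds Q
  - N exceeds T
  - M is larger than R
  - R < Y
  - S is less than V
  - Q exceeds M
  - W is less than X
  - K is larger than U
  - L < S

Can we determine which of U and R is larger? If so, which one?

undetermined

Following every chain through R: above R we get M, Q, Y, S, V.
U is not reached, and no chain runs the other way from U to R.
So the given relations leave the order of R and U undetermined.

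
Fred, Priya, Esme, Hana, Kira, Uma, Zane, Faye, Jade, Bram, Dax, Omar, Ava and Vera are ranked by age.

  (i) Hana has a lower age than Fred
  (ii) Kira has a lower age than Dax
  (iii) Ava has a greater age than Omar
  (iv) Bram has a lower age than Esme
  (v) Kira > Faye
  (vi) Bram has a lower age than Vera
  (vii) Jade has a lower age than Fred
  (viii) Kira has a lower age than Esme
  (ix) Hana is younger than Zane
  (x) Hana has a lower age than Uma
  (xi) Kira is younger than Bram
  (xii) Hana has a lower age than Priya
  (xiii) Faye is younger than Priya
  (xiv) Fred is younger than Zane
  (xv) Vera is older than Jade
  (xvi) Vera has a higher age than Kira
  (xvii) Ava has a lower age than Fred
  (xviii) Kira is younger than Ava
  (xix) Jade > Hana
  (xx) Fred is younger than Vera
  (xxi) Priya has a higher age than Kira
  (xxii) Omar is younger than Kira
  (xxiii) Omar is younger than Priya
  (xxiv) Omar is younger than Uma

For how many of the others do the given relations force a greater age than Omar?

10

From Omar the given relations immediately reach Kira, Priya, Ava, Uma.
From those, Dax, Bram, Fred, Esme, Vera — 9 in total.
From those, Zane — 10 in total.
No other element is forced above Omar by the given relations, so the count is 10.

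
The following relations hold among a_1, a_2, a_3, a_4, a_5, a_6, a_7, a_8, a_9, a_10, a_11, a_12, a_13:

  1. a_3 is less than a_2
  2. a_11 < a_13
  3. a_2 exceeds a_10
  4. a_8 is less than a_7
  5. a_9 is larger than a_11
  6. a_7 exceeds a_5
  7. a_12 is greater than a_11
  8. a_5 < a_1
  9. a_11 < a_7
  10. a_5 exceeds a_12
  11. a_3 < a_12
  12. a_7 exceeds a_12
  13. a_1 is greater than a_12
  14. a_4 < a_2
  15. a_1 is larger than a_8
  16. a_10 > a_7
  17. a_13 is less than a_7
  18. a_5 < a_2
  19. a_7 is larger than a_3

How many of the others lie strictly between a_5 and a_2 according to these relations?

2

The relations place a_5 below a_2. An element lies strictly between them when it is forced above a_5 and also forced below a_2.
Above a_5: {a_7, a_10, a_1}. Below a_2: {a_11, a_3, a_12, a_8, a_13, a_7, a_10, a_4}.
Intersection: {a_7, a_10} — 2.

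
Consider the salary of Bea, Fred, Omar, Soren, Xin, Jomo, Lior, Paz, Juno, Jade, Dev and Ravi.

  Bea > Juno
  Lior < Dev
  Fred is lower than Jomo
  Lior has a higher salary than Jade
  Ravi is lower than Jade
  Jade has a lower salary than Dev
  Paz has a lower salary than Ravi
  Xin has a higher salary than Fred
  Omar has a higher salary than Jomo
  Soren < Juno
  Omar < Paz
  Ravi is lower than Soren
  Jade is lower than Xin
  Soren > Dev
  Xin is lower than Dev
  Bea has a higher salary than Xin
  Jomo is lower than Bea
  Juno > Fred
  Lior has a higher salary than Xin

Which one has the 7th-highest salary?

Piecing the relations together gives one ordering: Fred < Jomo < Omar < Paz < Ravi < Jade < Xin < Lior < Dev < Soren < Juno < Bea.
The 7th largest is Jade.

Jade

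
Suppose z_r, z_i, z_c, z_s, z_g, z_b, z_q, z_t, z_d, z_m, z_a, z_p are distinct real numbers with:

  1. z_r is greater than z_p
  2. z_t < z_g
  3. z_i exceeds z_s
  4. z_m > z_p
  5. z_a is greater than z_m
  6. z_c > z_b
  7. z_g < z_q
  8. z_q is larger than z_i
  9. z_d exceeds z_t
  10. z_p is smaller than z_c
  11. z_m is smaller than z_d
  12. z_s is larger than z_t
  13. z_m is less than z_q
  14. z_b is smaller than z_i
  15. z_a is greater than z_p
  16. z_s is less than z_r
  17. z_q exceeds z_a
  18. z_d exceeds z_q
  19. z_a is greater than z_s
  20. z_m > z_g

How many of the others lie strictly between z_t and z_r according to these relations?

Chaining upward from z_t reaches: z_g, z_m, z_s, z_a, z_i, z_q, z_d.
Chaining downward from z_r reaches: z_p, z_s.
Strictly between z_t and z_r are those in both lists: z_s — 1 element.

1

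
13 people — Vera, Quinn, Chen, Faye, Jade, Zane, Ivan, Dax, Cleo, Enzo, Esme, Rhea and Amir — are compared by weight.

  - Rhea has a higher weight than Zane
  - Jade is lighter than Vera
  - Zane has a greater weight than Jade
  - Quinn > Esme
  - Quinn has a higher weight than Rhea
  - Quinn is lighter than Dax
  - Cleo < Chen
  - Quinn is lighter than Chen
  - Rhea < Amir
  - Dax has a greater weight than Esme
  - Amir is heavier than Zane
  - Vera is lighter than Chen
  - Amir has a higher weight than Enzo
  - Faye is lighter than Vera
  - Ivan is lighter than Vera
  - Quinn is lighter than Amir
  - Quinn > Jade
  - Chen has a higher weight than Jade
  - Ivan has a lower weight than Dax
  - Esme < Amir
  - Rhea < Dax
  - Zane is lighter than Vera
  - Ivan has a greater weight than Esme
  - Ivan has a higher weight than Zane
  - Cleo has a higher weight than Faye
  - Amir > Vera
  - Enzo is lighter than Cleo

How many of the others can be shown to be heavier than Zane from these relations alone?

7

Directly above Zane: Rhea, Ivan, Vera, Amir.
One step further: Quinn, Dax, Chen (7 so far).
Nothing else is reachable above Zane; 7 in all.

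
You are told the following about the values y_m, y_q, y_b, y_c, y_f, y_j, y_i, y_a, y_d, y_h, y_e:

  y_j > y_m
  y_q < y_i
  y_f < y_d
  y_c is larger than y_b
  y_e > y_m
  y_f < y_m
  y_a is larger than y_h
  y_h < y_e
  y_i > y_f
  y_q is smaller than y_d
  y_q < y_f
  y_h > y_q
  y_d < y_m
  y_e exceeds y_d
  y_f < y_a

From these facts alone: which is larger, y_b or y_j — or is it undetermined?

Following every chain through y_b: above y_b we get y_c.
y_j is not reached, and no chain runs the other way from y_j to y_b.
So the given relations leave the order of y_b and y_j undetermined.

undetermined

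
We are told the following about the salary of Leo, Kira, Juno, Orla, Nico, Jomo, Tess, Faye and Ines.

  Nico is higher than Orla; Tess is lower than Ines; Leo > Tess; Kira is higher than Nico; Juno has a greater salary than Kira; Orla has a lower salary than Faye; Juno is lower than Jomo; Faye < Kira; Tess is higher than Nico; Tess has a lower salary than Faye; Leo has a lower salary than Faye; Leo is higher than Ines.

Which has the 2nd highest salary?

The consecutive relations fix a unique order: Orla < Nico < Tess < Ines < Leo < Faye < Kira < Juno < Jomo.
The 2nd largest is Juno.

Juno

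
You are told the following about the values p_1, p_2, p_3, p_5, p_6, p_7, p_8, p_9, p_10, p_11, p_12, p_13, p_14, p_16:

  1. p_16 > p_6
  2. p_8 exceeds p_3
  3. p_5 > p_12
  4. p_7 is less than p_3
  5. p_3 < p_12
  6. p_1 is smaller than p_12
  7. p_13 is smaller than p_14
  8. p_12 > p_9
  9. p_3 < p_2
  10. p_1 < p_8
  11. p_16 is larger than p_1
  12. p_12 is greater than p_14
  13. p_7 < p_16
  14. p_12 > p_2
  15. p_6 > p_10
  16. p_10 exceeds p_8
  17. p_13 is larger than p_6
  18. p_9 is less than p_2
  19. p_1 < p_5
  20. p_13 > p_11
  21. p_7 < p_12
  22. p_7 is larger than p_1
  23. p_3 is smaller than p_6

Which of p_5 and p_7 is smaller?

p_7

Link the given pairs in sequence: p_7 < p_3; p_3 < p_8; p_8 < p_10; p_10 < p_6; p_6 < p_13; p_13 < p_14; p_14 < p_12; p_12 < p_5.
Together: p_7 < p_3 < p_8 < p_10 < p_6 < p_13 < p_14 < p_12 < p_5.
So p_7 < p_5; p_7 is the smaller of the two.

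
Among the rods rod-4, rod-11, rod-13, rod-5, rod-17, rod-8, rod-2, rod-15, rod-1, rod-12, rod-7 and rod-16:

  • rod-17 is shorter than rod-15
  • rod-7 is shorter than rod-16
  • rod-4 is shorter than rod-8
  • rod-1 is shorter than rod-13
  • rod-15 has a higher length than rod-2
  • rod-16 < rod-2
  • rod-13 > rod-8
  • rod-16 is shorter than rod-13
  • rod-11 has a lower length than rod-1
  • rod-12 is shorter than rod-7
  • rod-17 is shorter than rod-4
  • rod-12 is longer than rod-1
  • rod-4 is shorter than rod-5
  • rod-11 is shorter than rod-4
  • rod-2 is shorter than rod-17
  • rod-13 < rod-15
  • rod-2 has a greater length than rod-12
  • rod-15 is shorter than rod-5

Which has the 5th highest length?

rod-4

Chaining the given pairs: rod-11 < rod-1 < rod-12 < rod-7 < rod-16 < rod-2 < rod-17 < rod-4 < rod-8 < rod-13 < rod-15 < rod-5.
Counting 5 from the largest end gives rod-4.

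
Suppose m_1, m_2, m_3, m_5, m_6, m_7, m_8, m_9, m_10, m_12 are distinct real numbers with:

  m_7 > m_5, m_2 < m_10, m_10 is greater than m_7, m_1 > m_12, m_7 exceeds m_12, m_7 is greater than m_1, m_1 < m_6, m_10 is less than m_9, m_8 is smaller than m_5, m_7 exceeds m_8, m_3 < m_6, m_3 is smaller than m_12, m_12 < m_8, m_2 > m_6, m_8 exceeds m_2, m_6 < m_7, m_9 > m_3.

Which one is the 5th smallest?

m_2

Piecing the relations together gives one ordering: m_3 < m_12 < m_1 < m_6 < m_2 < m_8 < m_5 < m_7 < m_10 < m_9.
The 5th smallest is m_2.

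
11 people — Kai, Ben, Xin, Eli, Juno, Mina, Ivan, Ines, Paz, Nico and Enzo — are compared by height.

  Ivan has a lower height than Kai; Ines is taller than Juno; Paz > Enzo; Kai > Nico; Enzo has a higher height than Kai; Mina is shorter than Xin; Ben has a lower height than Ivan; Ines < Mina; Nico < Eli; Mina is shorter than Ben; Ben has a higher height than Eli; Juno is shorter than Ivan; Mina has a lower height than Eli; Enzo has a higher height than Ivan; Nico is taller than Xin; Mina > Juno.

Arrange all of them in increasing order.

Juno < Ines < Mina < Xin < Nico < Eli < Ben < Ivan < Kai < Enzo < Paz

Nothing is placed below Juno, so it is least; from there Juno < Ines; Ines < Mina; Mina < Xin; Xin < Nico; Nico < Eli; Eli < Ben; Ben < Ivan; Ivan < Kai; Kai < Enzo; Enzo < Paz, each given directly.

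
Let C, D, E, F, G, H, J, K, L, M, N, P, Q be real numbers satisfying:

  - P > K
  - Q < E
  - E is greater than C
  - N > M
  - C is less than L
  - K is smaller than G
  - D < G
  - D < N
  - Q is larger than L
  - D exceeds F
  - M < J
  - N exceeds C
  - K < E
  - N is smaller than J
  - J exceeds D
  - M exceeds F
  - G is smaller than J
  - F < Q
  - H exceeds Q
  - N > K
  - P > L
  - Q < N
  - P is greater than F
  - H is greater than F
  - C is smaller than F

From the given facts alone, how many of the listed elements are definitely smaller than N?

Directly below N: K, C, M, Q, D.
One step further: L, F (7 so far).
Nothing else is reachable below N; 7 in all.

7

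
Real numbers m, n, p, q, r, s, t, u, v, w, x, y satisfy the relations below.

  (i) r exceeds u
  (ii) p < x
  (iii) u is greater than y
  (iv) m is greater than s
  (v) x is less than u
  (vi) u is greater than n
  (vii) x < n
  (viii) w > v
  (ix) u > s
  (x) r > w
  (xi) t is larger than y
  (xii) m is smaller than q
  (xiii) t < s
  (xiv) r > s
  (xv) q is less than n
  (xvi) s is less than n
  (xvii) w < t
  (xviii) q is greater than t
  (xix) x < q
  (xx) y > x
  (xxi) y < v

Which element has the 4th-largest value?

q

The consecutive relations fix a unique order: p < x < y < v < w < t < s < m < q < n < u < r.
The 4th largest is q.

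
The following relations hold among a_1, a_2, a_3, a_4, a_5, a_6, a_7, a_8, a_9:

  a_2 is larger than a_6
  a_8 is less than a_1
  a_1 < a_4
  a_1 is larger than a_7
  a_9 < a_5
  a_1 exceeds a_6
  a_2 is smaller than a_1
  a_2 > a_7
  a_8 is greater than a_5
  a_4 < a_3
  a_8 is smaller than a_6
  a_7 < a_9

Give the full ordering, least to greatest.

Nothing is placed below a_7, so it is least; from there a_7 < a_9; a_9 < a_5; a_5 < a_8; a_8 < a_6; a_6 < a_2; a_2 < a_1; a_1 < a_4; a_4 < a_3, each given directly.

a_7 < a_9 < a_5 < a_8 < a_6 < a_2 < a_1 < a_4 < a_3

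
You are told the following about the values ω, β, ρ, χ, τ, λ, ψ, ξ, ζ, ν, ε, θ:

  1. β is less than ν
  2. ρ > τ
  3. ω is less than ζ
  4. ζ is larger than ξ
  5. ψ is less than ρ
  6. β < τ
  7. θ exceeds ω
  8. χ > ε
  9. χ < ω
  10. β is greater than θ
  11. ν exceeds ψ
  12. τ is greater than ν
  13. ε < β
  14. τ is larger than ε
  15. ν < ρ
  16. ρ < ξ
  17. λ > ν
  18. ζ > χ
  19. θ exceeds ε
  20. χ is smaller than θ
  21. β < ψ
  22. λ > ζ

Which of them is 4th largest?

ρ

The consecutive relations fix a unique order: ε < χ < ω < θ < β < ψ < ν < τ < ρ < ξ < ζ < λ.
Counting 4 from the largest end gives ρ.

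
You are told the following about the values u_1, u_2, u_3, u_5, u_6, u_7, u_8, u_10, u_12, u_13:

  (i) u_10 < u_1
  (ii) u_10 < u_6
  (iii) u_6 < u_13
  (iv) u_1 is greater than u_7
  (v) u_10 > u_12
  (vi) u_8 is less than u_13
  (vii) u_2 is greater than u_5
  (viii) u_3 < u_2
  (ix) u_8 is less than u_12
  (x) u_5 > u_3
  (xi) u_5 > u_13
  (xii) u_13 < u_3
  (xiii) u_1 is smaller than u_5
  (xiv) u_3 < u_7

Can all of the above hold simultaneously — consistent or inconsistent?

consistent

The single ordering u_8 < u_12 < u_10 < u_6 < u_13 < u_3 < u_7 < u_1 < u_5 < u_2 satisfies every listed relation, so no contradiction arises.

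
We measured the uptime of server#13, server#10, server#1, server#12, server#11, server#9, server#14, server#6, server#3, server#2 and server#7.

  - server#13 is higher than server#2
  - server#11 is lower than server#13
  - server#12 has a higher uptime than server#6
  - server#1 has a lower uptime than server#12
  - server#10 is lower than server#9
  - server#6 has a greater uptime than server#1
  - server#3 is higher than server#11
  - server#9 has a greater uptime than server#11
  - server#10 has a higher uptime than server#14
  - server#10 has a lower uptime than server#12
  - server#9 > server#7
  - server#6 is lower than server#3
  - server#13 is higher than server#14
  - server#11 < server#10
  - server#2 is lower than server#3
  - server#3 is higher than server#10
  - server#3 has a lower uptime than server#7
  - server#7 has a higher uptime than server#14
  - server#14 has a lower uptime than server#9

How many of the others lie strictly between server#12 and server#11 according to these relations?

Chaining upward from server#11 reaches: server#10, server#3, server#7, server#9, server#13.
Chaining downward from server#12 reaches: server#1, server#6, server#14, server#10.
Strictly between server#11 and server#12 are those in both lists: server#10 — 1 element.

1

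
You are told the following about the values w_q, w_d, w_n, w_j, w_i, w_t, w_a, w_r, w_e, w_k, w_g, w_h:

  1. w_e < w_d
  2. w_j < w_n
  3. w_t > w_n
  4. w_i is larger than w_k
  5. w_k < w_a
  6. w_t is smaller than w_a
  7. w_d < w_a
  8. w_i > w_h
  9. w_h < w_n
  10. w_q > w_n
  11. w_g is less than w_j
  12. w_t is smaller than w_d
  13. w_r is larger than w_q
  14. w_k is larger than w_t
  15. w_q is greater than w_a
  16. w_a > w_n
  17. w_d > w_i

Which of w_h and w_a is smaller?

w_h

Following the relations from w_h: w_h < w_n < w_t < w_k < w_i < w_d < w_a.
So w_h < w_a; w_h is the smaller of the two.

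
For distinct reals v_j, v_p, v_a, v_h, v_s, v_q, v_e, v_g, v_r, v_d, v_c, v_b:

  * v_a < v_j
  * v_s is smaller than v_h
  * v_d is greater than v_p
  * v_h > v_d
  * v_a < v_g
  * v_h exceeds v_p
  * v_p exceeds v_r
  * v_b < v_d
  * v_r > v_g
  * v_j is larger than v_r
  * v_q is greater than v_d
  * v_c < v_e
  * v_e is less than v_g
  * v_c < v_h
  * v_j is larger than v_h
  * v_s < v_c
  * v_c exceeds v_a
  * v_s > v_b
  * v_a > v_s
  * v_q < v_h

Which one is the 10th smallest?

The consecutive relations fix a unique order: v_b < v_s < v_a < v_c < v_e < v_g < v_r < v_p < v_d < v_q < v_h < v_j.
Counting 10 from the smallest end gives v_q.

v_q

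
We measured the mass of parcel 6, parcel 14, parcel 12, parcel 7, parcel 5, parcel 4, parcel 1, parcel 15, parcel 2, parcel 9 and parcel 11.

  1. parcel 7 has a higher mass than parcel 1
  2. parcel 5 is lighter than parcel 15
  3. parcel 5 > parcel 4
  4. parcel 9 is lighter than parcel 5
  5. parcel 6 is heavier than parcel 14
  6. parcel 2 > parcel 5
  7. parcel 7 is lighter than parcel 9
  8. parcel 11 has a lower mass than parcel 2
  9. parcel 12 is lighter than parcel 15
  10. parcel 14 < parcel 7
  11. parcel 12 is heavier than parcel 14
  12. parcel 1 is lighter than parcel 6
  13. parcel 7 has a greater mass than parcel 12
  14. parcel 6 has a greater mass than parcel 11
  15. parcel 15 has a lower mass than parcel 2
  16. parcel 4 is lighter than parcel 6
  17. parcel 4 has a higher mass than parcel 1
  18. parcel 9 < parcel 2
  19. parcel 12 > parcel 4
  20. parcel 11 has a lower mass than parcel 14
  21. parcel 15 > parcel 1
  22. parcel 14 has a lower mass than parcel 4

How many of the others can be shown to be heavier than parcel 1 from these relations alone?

8

From parcel 1 the given relations immediately reach parcel 4, parcel 7, parcel 6, parcel 15.
From those, parcel 12, parcel 9, parcel 5, parcel 2 — 8 in total.
Nothing else is reachable above parcel 1; 8 in all.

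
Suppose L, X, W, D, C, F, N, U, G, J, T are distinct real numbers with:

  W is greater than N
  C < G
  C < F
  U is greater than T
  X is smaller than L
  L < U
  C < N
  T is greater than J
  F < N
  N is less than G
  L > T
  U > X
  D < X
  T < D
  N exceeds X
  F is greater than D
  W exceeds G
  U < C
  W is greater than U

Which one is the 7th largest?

The consecutive relations fix a unique order: J < T < D < X < L < U < C < F < N < G < W.
Counting 7 from the largest end gives L.

L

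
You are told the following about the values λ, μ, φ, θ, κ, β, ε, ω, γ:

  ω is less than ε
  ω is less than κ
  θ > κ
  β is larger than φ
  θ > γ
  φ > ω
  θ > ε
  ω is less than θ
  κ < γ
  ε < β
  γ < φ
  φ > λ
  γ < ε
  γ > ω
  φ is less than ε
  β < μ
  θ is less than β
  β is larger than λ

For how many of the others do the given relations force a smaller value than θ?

Directly below θ: ω, κ, γ, ε.
One step further: φ (5 so far).
One step further: λ (6 so far).
No other element is forced below θ by the given relations, so the count is 6.

6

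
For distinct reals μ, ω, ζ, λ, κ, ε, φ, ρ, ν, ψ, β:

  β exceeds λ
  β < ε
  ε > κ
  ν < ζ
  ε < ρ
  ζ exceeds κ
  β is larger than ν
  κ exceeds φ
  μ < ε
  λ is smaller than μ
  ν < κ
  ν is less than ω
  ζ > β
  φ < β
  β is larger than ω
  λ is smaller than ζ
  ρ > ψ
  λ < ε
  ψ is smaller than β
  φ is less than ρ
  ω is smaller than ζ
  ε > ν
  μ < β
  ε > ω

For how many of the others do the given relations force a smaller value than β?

6

The elements the relations force below β are ν, λ, ω, μ, ψ, φ — no chain reaches any other.
That is 6.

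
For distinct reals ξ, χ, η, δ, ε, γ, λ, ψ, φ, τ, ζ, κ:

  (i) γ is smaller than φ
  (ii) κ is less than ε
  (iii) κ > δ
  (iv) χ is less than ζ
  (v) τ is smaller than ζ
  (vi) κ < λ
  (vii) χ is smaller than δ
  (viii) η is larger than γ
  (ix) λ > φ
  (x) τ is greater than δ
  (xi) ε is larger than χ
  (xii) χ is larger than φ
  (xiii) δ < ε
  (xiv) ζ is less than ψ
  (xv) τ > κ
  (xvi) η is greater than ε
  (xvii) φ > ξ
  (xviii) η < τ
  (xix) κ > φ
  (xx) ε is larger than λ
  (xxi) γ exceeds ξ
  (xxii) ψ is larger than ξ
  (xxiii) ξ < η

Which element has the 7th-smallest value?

λ

Chaining the given pairs: ξ < γ < φ < χ < δ < κ < λ < ε < η < τ < ζ < ψ.
The 7th smallest is λ.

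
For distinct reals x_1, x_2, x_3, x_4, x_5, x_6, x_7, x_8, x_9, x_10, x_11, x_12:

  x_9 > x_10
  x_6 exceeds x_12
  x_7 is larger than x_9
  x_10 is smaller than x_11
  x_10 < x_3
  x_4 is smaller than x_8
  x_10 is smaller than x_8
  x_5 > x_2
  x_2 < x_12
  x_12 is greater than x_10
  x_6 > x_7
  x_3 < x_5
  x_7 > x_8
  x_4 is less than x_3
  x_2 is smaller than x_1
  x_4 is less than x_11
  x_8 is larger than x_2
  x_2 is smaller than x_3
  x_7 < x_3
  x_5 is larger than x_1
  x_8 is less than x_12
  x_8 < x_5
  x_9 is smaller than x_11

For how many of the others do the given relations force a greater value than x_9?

5

Directly above x_9: x_7, x_11.
One step further: x_3, x_6 (4 so far).
One step further: x_5 (5 so far).
Nothing else is reachable above x_9; 5 in all.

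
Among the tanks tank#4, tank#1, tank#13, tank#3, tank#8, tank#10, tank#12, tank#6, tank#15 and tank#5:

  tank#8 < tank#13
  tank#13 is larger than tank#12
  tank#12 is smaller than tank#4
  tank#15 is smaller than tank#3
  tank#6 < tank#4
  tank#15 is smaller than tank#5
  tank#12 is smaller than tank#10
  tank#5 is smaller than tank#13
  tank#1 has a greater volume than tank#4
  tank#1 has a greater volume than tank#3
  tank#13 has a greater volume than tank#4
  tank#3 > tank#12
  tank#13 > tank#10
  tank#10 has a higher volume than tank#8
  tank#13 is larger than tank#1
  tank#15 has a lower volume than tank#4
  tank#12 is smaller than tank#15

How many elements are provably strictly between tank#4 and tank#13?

The relations place tank#4 below tank#13. An element lies strictly between them when it is forced above tank#4 and also forced below tank#13.
Above tank#4: {tank#1}. Below tank#13: {tank#12, tank#6, tank#15, tank#3, tank#5, tank#8, tank#10, tank#1}.
Intersection: {tank#1} — 1.

1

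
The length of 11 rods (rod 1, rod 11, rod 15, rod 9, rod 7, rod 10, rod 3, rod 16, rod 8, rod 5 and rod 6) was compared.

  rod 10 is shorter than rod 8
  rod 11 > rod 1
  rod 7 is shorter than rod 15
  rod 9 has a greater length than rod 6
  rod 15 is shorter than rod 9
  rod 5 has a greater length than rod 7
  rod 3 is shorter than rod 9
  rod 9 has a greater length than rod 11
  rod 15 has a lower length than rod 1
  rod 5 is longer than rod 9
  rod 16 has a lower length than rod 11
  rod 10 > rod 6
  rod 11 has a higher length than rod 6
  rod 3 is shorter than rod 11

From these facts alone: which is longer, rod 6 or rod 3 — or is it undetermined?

Following every chain through rod 6: above rod 6 we get rod 11, rod 9, rod 10, rod 8, rod 5.
rod 3 is not reached, and no chain runs the other way from rod 3 to rod 6.
So the given relations leave the order of rod 6 and rod 3 undetermined.

undetermined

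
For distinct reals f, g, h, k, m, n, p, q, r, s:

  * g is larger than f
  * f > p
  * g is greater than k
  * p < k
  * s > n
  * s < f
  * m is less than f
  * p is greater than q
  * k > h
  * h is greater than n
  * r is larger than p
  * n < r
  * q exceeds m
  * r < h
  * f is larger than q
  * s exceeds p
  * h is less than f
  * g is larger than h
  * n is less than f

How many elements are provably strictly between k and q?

3

Chaining upward from q reaches: p, r, s, h, f, g.
Chaining downward from k reaches: n, m, p, r, h.
Strictly between q and k are those in both lists: p, r, h — 3 elements.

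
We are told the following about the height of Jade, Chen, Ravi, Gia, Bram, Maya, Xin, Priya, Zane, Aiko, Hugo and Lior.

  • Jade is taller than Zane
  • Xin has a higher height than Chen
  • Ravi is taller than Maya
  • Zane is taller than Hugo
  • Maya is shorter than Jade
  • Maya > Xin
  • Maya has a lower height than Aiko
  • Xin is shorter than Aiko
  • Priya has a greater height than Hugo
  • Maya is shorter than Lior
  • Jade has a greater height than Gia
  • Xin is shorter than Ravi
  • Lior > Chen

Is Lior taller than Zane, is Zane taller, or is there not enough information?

Following every chain through Zane: above Zane we get Jade; below Zane we get Hugo.
Lior is not reached, and no chain runs the other way from Lior to Zane.
So the given relations leave the order of Zane and Lior undetermined.

undetermined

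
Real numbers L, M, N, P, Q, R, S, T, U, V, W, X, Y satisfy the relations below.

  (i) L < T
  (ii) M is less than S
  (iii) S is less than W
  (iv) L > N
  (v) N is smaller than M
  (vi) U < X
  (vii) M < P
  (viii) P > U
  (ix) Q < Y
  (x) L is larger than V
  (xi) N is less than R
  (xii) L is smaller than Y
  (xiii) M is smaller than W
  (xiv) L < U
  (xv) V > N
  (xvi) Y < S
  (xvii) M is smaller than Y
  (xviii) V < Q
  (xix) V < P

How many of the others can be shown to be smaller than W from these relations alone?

Directly below W: M, S.
One step further: N, Y (4 so far).
One step further: L, Q (6 so far).
One step further: V (7 so far).
No other element is forced below W by the given relations, so the count is 7.

7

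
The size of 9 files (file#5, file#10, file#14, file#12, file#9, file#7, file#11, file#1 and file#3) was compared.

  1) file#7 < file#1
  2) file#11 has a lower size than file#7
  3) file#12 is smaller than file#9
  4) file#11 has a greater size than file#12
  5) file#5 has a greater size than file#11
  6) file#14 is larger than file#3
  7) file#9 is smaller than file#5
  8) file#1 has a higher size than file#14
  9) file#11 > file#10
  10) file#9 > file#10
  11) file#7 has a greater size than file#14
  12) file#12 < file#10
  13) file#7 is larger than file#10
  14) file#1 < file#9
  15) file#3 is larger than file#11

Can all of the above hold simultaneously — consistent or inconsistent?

consistent

The single ordering file#12 < file#10 < file#11 < file#3 < file#14 < file#7 < file#1 < file#9 < file#5 satisfies every listed relation, so no contradiction arises.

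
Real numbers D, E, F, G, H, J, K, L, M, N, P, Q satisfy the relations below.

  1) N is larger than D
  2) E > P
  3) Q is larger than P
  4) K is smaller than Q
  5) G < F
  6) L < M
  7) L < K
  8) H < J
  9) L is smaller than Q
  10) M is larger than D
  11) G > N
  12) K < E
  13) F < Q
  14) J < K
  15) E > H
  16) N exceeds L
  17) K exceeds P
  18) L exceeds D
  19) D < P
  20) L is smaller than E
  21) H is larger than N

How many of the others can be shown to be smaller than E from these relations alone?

7

Directly below E: L, P, H, K.
One step further: D, N, J (7 so far).
Nothing else is reachable below E; 7 in all.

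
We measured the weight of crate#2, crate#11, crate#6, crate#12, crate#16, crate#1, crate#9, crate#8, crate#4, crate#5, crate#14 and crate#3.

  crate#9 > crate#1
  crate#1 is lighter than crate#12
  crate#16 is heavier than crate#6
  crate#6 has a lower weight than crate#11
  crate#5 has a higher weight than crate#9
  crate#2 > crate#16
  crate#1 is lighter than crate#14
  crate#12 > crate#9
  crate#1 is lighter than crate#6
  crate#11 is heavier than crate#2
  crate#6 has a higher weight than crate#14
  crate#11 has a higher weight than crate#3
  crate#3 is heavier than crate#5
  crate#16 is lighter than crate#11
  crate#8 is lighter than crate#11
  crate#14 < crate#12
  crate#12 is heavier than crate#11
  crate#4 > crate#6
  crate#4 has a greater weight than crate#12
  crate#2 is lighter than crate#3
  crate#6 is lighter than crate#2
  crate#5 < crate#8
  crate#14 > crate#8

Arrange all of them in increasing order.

crate#1 < crate#9 < crate#5 < crate#8 < crate#14 < crate#6 < crate#16 < crate#2 < crate#3 < crate#11 < crate#12 < crate#4

Nothing is placed below crate#1, so it is least; from there crate#1 < crate#9; crate#9 < crate#5; crate#5 < crate#8; crate#8 < crate#14; crate#14 < crate#6; crate#6 < crate#16; crate#16 < crate#2; crate#2 < crate#3; crate#3 < crate#11; crate#11 < crate#12; crate#12 < crate#4, each given directly.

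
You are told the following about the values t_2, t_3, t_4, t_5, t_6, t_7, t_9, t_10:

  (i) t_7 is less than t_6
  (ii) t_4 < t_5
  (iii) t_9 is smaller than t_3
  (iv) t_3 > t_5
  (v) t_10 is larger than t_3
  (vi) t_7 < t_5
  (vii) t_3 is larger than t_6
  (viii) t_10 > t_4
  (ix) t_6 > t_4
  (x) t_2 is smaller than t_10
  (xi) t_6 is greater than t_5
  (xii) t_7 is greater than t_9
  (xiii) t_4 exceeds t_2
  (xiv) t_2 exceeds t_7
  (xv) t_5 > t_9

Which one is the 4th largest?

Piecing the relations together gives one ordering: t_9 < t_7 < t_2 < t_4 < t_5 < t_6 < t_3 < t_10.
The 4th largest is t_5.

t_5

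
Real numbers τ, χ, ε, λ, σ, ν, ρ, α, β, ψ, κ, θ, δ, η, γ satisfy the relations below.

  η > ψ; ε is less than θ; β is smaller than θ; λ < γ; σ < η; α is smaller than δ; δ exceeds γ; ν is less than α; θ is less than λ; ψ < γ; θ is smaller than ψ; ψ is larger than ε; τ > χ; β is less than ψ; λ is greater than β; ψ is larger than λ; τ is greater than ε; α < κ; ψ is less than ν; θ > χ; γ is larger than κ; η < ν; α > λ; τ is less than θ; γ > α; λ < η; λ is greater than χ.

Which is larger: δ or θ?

Chaining the given relations: θ < λ < ψ < η < ν < α < κ < γ < δ.
So θ < δ; δ is the larger of the two.

δ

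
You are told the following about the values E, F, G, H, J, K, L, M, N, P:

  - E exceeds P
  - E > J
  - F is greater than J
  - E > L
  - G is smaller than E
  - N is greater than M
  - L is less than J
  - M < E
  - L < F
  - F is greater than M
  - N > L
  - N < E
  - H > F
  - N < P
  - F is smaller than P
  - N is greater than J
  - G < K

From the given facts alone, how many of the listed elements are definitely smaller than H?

The elements the relations force below H are L, M, J, F — no chain reaches any other.
That is 4.

4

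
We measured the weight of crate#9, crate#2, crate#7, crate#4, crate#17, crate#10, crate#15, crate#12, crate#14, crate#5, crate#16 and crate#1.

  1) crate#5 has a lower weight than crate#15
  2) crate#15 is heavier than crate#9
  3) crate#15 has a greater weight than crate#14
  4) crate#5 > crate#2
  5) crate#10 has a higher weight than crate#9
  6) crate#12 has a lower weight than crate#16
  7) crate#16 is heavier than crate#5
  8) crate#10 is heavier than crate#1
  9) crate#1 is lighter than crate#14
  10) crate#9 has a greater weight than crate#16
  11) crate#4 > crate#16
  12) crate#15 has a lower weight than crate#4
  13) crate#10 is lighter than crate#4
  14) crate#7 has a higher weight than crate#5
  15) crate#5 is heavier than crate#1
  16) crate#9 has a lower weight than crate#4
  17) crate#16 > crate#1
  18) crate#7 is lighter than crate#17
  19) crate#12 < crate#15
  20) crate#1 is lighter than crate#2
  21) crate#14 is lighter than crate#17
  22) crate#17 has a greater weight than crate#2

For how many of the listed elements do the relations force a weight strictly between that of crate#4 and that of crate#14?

1

Chaining upward from crate#14 reaches: crate#17, crate#15.
Chaining downward from crate#4 reaches: crate#1, crate#2, crate#12, crate#5, crate#16, crate#9, crate#10, crate#15.
Strictly between crate#14 and crate#4 are those in both lists: crate#15 — 1 element.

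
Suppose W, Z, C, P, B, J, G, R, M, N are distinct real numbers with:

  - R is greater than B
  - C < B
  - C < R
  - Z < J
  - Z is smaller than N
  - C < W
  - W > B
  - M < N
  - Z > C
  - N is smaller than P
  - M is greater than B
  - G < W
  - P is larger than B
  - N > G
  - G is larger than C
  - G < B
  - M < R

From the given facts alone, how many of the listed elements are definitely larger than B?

Directly above B: W, M, R, P.
One step further: N (5 so far).
Nothing else is reachable above B; 5 in all.

5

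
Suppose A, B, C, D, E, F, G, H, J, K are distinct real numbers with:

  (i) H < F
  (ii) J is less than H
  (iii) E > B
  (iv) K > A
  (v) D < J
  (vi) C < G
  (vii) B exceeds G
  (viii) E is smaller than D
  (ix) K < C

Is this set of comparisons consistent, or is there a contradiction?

consistent

The single ordering A < K < C < G < B < E < D < J < H < F satisfies every listed relation, so no contradiction arises.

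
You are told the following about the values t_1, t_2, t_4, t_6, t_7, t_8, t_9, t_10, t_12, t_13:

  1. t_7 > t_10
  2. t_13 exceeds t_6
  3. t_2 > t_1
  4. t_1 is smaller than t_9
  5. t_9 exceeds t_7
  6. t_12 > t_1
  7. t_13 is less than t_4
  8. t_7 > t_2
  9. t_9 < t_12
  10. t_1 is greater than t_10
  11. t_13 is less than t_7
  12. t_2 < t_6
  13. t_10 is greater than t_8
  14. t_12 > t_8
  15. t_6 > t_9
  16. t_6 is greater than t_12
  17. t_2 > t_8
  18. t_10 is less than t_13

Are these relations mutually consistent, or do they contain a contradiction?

We have t_13 < t_7 stated directly, yet also t_7 < t_9 < t_12 < t_6 < t_13 by chaining the others — so t_7 < t_13. Contradiction.

inconsistent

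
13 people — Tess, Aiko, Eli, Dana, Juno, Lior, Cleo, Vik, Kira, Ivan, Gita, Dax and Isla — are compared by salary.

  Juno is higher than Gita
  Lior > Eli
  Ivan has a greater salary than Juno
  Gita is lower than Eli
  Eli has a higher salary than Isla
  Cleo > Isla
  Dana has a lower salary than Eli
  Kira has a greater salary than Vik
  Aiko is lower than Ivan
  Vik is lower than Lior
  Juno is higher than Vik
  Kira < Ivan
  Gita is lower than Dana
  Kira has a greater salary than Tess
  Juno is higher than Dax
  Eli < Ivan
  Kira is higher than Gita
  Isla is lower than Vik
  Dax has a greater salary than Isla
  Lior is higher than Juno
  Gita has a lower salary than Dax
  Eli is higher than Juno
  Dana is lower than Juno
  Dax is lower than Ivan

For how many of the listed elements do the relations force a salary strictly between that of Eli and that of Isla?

3

The relations place Isla below Eli. An element lies strictly between them when it is forced above Isla and also forced below Eli.
Above Isla: {Dax, Vik, Juno, Cleo, Lior, Kira, Ivan}. Below Eli: {Gita, Dana, Dax, Vik, Juno}.
Intersection: {Dax, Vik, Juno} — 3.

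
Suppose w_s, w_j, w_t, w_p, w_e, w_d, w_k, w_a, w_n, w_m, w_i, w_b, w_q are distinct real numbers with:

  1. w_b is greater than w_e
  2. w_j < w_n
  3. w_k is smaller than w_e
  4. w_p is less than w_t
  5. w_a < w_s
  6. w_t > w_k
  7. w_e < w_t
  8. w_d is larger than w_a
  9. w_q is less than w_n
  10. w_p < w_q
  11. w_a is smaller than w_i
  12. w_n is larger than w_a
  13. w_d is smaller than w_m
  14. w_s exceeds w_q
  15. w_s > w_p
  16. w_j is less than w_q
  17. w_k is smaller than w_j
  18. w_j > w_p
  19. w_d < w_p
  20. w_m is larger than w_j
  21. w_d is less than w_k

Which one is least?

w_a

w_d is not least since w_a < w_d; w_p is not least since w_d < w_p; w_k is not least since w_d < w_k; w_j is not least since w_k < w_j; w_q is not least since w_p < w_q; w_m is not least since w_j < w_m; w_i is not least since w_a < w_i; w_s is not least since w_a < w_s; w_e is not least since w_k < w_e; w_n is not least since w_q < w_n; w_t is not least since w_e < w_t; w_b is not least since w_e < w_b.
Only w_a has nothing below it, so w_a is the least.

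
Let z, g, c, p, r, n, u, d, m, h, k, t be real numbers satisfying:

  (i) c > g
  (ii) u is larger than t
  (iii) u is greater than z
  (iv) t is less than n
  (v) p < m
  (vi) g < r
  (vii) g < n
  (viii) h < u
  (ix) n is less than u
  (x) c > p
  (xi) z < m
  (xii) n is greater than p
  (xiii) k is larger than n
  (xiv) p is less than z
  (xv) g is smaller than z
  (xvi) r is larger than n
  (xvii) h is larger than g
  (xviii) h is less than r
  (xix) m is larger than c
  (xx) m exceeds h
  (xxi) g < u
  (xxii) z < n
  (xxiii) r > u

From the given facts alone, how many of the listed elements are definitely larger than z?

5

From z the given relations immediately reach n, u, m.
From those, r, k — 5 in total.
Nothing else is reachable above z; 5 in all.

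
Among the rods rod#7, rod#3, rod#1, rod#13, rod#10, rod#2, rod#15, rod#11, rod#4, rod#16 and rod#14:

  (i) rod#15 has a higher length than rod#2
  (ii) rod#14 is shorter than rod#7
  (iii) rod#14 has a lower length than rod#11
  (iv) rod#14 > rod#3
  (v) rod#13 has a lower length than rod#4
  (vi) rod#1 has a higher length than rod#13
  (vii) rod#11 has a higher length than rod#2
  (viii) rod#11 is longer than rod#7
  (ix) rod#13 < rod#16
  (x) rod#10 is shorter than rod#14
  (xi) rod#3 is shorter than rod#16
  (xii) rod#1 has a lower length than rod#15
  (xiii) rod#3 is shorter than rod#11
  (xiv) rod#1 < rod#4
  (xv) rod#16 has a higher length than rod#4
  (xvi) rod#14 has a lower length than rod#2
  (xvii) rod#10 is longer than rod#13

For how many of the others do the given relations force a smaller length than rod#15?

6

The elements the relations force below rod#15 are rod#13, rod#3, rod#1, rod#10, rod#14, rod#2 — no chain reaches any other.
That is 6.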